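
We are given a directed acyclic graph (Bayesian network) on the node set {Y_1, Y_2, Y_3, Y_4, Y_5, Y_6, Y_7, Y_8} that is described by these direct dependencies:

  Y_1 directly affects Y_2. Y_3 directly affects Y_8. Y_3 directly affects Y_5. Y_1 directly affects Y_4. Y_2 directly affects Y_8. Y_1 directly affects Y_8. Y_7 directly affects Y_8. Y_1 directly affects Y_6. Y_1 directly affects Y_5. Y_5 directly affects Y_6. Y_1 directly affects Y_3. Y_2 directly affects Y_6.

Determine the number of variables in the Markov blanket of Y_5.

Parents of Y_5: Y_1, Y_3.
Ch(Y_5) = {Y_6}.
For each child, the remaining parents (spouses of Y_5):
  parents(Y_6) \ {Y_5} = {Y_1, Y_2}.
MB(Y_5) = {Y_1, Y_2, Y_3, Y_6}, which has 4 nodes.

4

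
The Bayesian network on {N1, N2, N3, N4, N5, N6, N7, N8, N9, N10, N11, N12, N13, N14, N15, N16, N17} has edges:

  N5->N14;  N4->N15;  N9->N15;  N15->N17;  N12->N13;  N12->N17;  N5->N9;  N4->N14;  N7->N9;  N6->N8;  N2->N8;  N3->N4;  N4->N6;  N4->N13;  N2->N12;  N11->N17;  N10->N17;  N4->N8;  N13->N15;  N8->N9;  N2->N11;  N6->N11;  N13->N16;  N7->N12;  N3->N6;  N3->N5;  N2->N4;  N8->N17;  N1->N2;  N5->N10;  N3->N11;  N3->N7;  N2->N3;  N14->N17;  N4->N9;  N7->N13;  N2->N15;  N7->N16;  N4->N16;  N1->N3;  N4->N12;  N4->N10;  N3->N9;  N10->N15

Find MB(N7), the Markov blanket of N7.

Recall MB(v) = parents ∪ children ∪ spouses, where spouses are the other parents of v's children.
Parents of N7: N3.
N7's children: N9, N12, N13, N16.
Parents of each child, excluding N7:
  N9: N3, N4, N5, N8
  N12: N2, N4
  N13: N4, N12
  N16: N4, N13
Union: {N3} ∪ {N9, N12, N13, N16} ∪ {N2, N3, N4, N5, N8, N12, N13} = {N2, N3, N4, N5, N8, N9, N12, N13, N16}.

{N2, N3, N4, N5, N8, N9, N12, N13, N16}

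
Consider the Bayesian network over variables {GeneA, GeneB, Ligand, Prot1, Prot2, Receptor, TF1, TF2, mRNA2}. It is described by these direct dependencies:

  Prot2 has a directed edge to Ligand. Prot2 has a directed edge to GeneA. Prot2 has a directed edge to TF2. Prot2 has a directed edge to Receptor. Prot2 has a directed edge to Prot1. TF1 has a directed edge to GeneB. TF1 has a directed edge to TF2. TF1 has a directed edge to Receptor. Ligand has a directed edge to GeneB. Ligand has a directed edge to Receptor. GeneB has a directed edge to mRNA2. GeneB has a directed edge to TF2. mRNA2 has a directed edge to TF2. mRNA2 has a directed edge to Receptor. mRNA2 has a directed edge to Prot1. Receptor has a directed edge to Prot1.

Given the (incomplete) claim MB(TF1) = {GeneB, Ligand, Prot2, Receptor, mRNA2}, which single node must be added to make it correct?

TF2

Recall MB(v) = parents ∪ children ∪ spouses, where spouses are the other parents of v's children.
Parents of TF1: none.
TF1's children: GeneB, Receptor, TF2.
Parents of each child, excluding TF1:
  parents(GeneB) \ {TF1} = {Ligand}.
  parents(TF2) \ {TF1} = {GeneB, Prot2, mRNA2}.
  Receptor's other parents are Ligand, Prot2, mRNA2.
MB(TF1) = {GeneB, Ligand, Prot2, Receptor, TF2, mRNA2}.
Comparing with the claimed set, TF2 is missing.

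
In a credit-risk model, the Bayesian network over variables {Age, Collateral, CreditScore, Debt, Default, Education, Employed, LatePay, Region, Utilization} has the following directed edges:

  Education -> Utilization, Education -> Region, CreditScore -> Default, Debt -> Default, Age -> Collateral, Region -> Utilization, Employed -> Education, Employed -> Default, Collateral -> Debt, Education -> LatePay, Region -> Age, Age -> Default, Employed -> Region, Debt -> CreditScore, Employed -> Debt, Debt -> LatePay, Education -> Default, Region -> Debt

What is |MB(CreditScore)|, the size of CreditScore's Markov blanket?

5

By definition, MB(CreditScore) is built from CreditScore's parents, CreditScore's children, and the co-parents of CreditScore.
Ch(CreditScore) = {Default}.
Parents of CreditScore: Debt.
Parents of each child, excluding CreditScore:
  Default also has parents Age, Debt, Education, Employed.
MB(CreditScore) = {Age, Debt, Default, Education, Employed}, which has 5 nodes.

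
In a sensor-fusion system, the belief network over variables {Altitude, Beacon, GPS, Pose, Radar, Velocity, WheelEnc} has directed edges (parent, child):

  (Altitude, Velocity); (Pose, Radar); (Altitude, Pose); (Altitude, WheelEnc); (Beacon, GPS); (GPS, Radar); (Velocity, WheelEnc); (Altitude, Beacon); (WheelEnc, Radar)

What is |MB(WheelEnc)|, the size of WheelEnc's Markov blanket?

5

Children of WheelEnc: Radar.
Parents of WheelEnc: Altitude, Velocity.
For each child, the remaining parents (spouses of WheelEnc):
  Radar: GPS, Pose
MB(WheelEnc) = {Altitude, GPS, Pose, Radar, Velocity}, which has 5 nodes.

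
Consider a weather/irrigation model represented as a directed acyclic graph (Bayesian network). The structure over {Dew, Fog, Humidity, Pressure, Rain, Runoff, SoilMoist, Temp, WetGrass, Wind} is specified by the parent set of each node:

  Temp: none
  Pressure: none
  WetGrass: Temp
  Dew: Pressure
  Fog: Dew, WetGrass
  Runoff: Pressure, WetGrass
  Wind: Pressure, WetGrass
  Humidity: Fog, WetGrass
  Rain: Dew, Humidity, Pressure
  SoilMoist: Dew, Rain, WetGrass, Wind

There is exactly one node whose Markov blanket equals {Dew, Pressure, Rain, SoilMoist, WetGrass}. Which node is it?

Wind

The target node must have every member of {Dew, Pressure, Rain, SoilMoist, WetGrass} as a parent, child, or co-parent, and no others.
Parents of Wind: Pressure, WetGrass; children: SoilMoist; co-parents: Dew, Rain, WetGrass.
These exactly cover the given set, so the node is Wind.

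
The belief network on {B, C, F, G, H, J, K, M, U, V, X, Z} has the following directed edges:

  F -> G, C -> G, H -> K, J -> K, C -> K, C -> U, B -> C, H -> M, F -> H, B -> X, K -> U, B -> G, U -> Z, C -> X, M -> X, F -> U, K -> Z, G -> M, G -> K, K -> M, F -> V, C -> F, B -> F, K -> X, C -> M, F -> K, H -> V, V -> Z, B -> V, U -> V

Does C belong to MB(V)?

No

Recall MB(v) = parents ∪ children ∪ spouses, where spouses are the other parents of v's children.
V has parents B, F, H, U.
Ch(V) = {Z}.
Parents of each child, excluding V:
  parents(Z) \ {V} = {K, U}.
MB(V) = {B, F, H, K, U, Z}; C is not in this set.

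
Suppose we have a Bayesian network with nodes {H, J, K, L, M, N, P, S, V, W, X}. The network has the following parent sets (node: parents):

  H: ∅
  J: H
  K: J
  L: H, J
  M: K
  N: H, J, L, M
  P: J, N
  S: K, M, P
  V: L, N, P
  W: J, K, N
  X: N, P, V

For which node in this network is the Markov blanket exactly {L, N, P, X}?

The target node must have every member of {L, N, P, X} as a parent, child, or co-parent, and no others.
Parents of V: L, N, P; children: X; co-parents: N, P.
These exactly cover the given set, so the node is V.

V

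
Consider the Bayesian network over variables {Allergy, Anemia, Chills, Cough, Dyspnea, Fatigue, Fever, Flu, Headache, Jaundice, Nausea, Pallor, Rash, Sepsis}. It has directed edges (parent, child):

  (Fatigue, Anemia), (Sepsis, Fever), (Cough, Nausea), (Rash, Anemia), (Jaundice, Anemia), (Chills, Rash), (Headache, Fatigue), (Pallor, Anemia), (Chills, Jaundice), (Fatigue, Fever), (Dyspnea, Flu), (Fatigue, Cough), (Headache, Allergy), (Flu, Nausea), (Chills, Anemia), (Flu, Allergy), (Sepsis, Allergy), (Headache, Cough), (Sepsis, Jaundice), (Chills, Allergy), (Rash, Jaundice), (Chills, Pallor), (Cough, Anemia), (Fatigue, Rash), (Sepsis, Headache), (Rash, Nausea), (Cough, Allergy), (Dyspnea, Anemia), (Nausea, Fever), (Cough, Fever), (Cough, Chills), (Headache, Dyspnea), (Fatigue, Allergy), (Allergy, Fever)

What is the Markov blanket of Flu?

{Allergy, Chills, Cough, Dyspnea, Fatigue, Headache, Nausea, Rash, Sepsis}

Pa(Flu) = {Dyspnea}.
Children of Flu: Allergy, Nausea.
Other parents of Flu's children:
  parents(Nausea) \ {Flu} = {Cough, Rash}.
  parents(Allergy) \ {Flu} = {Chills, Cough, Fatigue, Headache, Sepsis}.
Union: {Dyspnea} ∪ {Allergy, Nausea} ∪ {Chills, Cough, Fatigue, Headache, Rash, Sepsis} = {Allergy, Chills, Cough, Dyspnea, Fatigue, Headache, Nausea, Rash, Sepsis}.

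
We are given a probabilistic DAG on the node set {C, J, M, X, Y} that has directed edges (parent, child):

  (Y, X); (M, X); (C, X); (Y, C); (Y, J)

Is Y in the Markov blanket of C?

Yes

Y is a parent of C.
So Y ∈ MB(C).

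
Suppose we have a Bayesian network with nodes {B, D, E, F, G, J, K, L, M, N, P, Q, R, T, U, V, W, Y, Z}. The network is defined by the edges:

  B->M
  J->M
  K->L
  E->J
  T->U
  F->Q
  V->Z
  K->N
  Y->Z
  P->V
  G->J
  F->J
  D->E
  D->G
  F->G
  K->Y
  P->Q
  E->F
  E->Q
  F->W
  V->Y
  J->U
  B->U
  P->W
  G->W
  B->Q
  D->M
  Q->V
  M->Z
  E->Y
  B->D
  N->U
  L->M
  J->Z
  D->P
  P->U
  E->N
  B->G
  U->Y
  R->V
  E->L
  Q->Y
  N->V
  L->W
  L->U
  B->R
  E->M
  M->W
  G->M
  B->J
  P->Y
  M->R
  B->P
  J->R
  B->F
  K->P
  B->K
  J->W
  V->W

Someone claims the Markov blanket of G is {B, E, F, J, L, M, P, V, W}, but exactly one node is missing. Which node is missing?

D

Pa(G) = {B, D, F}.
Children of G: J, M, W.
Other parents of G's children:
  J: B, E, F
  M: B, D, E, J, L
  W: F, J, L, M, P, V
MB(G) = {B, D, E, F, J, L, M, P, V, W}.
Comparing with the claimed set, D is missing.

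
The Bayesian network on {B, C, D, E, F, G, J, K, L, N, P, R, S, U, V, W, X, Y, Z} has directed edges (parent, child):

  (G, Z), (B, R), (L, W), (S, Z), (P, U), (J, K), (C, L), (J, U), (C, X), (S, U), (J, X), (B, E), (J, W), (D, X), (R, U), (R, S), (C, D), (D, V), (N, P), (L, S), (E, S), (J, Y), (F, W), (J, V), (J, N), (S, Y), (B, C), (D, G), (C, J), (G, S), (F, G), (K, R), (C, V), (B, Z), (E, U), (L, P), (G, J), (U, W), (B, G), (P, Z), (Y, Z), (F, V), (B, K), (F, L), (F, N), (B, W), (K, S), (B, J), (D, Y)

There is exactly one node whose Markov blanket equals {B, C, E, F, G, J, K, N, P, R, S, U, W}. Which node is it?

L

The target node must have every member of {B, C, E, F, G, J, K, N, P, R, S, U, W} as a parent, child, or co-parent, and no others.
Parents of L: C, F; children: P, S, W; co-parents: B, E, F, G, J, K, N, R, U.
These exactly cover the given set, so the node is L.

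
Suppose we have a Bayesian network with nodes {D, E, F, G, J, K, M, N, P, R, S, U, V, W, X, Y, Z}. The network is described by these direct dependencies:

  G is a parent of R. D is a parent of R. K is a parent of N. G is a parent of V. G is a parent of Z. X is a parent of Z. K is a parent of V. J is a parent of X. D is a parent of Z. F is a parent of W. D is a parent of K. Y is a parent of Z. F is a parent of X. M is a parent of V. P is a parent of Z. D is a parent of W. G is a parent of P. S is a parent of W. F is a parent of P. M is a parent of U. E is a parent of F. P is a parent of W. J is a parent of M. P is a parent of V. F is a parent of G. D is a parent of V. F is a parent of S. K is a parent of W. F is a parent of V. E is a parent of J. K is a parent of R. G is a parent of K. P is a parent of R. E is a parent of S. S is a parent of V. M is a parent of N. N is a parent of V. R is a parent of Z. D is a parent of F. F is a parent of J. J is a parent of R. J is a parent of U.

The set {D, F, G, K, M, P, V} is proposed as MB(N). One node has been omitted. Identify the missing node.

Recall MB(v) = parents ∪ children ∪ spouses, where spouses are the other parents of v's children.
Children of N: V.
Pa(N) = {K, M}.
Other parents of N's children:
  V: D, F, G, K, M, P, S
MB(N) = {D, F, G, K, M, P, S, V}.
Comparing with the claimed set, S is missing.

S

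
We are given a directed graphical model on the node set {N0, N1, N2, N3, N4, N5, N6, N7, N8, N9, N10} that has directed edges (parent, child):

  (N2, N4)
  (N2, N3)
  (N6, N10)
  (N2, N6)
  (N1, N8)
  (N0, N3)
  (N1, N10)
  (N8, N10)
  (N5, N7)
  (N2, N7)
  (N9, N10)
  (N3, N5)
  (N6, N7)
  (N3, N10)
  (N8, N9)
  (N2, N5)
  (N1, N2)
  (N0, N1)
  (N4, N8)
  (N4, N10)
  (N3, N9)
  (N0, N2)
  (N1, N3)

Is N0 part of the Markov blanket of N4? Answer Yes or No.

No

N4's parents: N2.
N4's children: N8, N10.
For each child, the remaining parents (spouses of N4):
  N8: N1
  N10: N1, N3, N6, N8, N9
MB(N4) = {N1, N2, N3, N6, N8, N9, N10}; N0 is not in this set.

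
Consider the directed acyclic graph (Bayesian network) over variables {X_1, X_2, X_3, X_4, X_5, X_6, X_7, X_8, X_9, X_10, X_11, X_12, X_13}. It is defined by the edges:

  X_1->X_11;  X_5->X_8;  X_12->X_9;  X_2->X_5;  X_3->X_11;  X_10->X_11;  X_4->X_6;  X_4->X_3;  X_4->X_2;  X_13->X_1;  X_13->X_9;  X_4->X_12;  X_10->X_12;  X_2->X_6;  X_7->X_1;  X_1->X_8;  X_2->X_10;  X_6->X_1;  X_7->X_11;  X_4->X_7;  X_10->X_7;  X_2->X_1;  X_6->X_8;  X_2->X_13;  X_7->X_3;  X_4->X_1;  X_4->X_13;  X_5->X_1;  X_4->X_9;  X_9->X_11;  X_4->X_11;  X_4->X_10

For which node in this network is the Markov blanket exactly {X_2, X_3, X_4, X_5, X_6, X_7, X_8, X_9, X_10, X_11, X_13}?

X_1

The target node must have every member of {X_2, X_3, X_4, X_5, X_6, X_7, X_8, X_9, X_10, X_11, X_13} as a parent, child, or co-parent, and no others.
Parents of X_1: X_2, X_4, X_5, X_6, X_7, X_13; children: X_8, X_11; co-parents: X_3, X_4, X_5, X_6, X_7, X_9, X_10.
These exactly cover the given set, so the node is X_1.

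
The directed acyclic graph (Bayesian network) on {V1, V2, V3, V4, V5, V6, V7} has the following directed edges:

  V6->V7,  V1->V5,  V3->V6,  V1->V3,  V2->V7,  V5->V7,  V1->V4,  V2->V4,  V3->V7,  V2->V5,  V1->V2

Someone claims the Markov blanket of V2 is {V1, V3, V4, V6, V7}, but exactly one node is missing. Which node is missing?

Recall MB(v) = parents ∪ children ∪ spouses, where spouses are the other parents of v's children.
Parents of V2: V1.
V2 has children V4, V5, V7.
For each child, the remaining parents (spouses of V2):
  parents(V4) \ {V2} = {V1}.
  parents(V5) \ {V2} = {V1}.
  parents(V7) \ {V2} = {V3, V5, V6}.
MB(V2) = {V1, V3, V4, V5, V6, V7}.
Comparing with the claimed set, V5 is missing.

V5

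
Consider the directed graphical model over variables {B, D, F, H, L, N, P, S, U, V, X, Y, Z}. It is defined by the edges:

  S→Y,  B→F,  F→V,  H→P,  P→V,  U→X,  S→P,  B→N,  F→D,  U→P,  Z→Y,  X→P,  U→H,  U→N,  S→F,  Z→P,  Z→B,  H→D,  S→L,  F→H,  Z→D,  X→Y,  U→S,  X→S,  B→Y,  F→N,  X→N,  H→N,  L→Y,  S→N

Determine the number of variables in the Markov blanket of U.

8

The Markov blanket of a node is its parents, its children, and the other parents of its children.
U has children H, N, P, S, X.
Pa(U) = {}.
For each child, the remaining parents (spouses of U):
  X has no other parent.
  S also has parent X.
  parents(H) \ {U} = {F}.
  N also has parents B, F, H, S, X.
  P's other parents are H, S, X, Z.
MB(U) = {B, F, H, N, P, S, X, Z}, which has 8 nodes.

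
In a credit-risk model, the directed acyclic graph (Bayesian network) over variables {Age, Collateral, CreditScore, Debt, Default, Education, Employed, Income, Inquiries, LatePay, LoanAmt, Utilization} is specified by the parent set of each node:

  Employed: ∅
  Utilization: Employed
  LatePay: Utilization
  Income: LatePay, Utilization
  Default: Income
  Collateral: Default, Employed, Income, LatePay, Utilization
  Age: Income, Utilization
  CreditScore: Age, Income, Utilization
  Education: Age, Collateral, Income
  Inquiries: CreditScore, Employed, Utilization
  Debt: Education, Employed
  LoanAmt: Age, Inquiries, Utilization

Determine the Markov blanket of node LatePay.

The Markov blanket of a node is its parents, its children, and the other parents of its children.
Pa(LatePay) = {Utilization}.
LatePay's children: Collateral, Income.
For each child, the remaining parents (spouses of LatePay):
  Income's other parent is Utilization.
  parents(Collateral) \ {LatePay} = {Default, Employed, Income, Utilization}.
Union: {Utilization} ∪ {Collateral, Income} ∪ {Default, Employed, Income, Utilization} = {Collateral, Default, Employed, Income, Utilization}.

{Collateral, Default, Employed, Income, Utilization}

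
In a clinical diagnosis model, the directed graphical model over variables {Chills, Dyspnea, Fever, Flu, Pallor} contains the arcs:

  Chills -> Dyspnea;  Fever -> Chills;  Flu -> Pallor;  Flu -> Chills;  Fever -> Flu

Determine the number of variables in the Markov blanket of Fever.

2

Recall MB(v) = parents ∪ children ∪ spouses, where spouses are the other parents of v's children.
Ch(Fever) = {Chills, Flu}.
Pa(Fever) = {}.
Co-parents of Fever (other parents of its children):
  Flu: no additional parents.
  Chills also has parent Flu.
MB(Fever) = {Chills, Flu}, which has 2 nodes.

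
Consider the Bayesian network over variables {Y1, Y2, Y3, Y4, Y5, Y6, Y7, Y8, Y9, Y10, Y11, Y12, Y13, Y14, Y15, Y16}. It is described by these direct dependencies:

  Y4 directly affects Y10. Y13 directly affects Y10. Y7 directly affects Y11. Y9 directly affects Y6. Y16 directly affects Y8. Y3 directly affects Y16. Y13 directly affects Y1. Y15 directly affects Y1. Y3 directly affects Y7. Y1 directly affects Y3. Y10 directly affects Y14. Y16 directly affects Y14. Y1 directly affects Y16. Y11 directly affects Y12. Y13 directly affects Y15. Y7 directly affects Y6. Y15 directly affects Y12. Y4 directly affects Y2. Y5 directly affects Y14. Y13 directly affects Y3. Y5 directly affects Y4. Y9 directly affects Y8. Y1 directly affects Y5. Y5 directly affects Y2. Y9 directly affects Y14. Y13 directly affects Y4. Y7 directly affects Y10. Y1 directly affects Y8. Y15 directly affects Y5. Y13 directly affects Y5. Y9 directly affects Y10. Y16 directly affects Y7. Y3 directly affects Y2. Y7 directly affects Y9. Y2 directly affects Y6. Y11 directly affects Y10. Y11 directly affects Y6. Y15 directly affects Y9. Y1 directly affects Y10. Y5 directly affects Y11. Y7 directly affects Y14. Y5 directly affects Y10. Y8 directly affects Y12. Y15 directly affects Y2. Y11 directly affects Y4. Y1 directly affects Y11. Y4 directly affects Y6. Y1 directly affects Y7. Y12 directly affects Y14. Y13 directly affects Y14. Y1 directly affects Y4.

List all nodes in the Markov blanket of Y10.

{Y1, Y4, Y5, Y7, Y9, Y11, Y12, Y13, Y14, Y16}

By definition, MB(Y10) is built from Y10's parents, Y10's children, and the co-parents of Y10.
Y10 has parents Y1, Y4, Y5, Y7, Y9, Y11, Y13.
Y10 has child Y14.
Co-parents of Y10 (other parents of its children):
  Y14: Y5, Y7, Y9, Y12, Y13, Y16
Taking the union gives {Y1, Y4, Y5, Y7, Y9, Y11, Y12, Y13, Y14, Y16}.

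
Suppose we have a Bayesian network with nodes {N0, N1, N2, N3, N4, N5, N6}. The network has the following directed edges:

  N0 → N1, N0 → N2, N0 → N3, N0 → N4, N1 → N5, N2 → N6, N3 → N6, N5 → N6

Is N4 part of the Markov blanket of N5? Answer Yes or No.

N5 has parent N1.
Children of N5: N6.
For each child, the remaining parents (spouses of N5):
  N6: N2, N3
MB(N5) = {N1, N2, N3, N6}; N4 is not in this set.

No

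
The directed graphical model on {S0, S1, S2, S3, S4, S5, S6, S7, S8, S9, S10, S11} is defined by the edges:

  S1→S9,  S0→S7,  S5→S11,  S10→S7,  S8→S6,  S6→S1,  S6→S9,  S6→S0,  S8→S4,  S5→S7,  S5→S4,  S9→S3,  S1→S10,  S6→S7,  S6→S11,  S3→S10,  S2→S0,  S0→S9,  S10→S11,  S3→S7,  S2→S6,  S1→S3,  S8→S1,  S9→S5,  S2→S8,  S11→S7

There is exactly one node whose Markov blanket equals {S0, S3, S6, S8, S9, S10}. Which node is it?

The target node must have every member of {S0, S3, S6, S8, S9, S10} as a parent, child, or co-parent, and no others.
Parents of S1: S6, S8; children: S3, S9, S10; co-parents: S0, S3, S6, S9.
These exactly cover the given set, so the node is S1.

S1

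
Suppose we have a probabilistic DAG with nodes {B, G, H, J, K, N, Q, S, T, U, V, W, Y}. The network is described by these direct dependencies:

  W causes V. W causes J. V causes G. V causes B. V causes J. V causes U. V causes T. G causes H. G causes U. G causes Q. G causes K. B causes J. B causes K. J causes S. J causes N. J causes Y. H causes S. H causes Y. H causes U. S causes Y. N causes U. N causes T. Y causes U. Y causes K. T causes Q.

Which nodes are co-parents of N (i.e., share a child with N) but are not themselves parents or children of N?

Children of N: T, U.
  U also has parents G, H, V, Y.
  T's other parent is V.
Excluding nodes already adjacent to N (J, T, U), the co-parent-only contribution is {G, H, V, Y}.

{G, H, V, Y}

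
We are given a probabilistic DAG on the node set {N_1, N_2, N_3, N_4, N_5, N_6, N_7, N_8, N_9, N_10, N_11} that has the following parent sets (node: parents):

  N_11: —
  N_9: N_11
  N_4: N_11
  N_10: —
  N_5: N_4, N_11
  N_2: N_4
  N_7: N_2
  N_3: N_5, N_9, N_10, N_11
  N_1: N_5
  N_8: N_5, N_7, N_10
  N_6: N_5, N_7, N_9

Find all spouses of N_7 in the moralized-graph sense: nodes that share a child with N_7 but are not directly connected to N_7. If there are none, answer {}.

{N_5, N_9, N_10}

Children of N_7: N_6, N_8.
  N_8's other parents are N_5, N_10.
  N_6 also has parents N_5, N_9.
Excluding nodes already adjacent to N_7 (N_2, N_6, N_8), the co-parent-only contribution is {N_5, N_9, N_10}.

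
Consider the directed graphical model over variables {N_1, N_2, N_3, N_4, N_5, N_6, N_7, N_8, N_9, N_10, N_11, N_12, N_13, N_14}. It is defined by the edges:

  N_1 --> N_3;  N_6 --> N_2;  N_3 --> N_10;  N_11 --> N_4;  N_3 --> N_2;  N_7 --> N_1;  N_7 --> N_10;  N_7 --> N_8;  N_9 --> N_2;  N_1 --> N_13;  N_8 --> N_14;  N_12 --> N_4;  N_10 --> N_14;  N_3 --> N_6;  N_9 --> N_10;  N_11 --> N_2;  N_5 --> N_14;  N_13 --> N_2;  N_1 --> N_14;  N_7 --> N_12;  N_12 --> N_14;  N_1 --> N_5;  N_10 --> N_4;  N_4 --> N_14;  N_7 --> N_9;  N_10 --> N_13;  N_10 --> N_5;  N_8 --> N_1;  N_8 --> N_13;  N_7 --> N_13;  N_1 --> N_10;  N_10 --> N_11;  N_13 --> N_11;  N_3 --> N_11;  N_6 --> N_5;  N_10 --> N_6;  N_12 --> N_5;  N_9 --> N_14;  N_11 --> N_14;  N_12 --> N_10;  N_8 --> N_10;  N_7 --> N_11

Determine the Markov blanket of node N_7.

A node's Markov blanket = Pa ∪ Ch ∪ (parents of Ch other than the node itself).
N_7's parents: none.
N_7's children: N_1, N_8, N_9, N_10, N_11, N_12, N_13.
Parents of each child, excluding N_7:
  N_9: no additional parents.
  N_8: no additional parents.
  N_1 also has parent N_8.
  N_12: no additional parents.
  N_10's other parents are N_1, N_3, N_8, N_9, N_12.
  N_13 also has parents N_1, N_8, N_10.
  N_11's other parents are N_3, N_10, N_13.
Union: {} ∪ {N_1, N_8, N_9, N_10, N_11, N_12, N_13} ∪ {N_1, N_3, N_8, N_9, N_10, N_12, N_13} = {N_1, N_3, N_8, N_9, N_10, N_11, N_12, N_13}.

{N_1, N_3, N_8, N_9, N_10, N_11, N_12, N_13}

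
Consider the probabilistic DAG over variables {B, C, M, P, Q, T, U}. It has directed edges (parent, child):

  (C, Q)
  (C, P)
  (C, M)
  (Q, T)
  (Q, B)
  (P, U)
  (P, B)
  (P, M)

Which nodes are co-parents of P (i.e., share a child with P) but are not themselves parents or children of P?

{Q}

Children of P: B, M, U.
  U: —
  B: Q
  M: C
Excluding nodes already adjacent to P (B, C, M, U), the co-parent-only contribution is {Q}.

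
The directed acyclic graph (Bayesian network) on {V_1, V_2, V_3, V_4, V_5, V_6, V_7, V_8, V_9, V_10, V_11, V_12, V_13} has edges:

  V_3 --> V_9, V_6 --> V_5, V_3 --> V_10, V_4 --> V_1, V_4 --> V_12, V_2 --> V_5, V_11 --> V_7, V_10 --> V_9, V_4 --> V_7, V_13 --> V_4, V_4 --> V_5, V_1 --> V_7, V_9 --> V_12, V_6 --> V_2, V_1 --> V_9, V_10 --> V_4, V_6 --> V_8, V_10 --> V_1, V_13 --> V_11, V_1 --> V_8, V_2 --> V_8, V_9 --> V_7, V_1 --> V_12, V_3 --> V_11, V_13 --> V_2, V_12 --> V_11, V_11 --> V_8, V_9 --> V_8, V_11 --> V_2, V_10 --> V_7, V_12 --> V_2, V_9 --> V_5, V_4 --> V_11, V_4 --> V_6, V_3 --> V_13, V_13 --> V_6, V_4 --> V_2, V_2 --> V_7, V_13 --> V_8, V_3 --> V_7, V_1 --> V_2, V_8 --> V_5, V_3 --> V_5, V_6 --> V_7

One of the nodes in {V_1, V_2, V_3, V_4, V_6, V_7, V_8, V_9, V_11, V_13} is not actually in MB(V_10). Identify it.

V_8

V_10's parents: V_3.
Ch(V_10) = {V_1, V_4, V_7, V_9}.
Other parents of V_10's children:
  V_4: V_13
  V_1: V_4
  V_9: V_1, V_3
  V_7: V_1, V_2, V_3, V_4, V_6, V_9, V_11
MB(V_10) = {V_1, V_2, V_3, V_4, V_6, V_7, V_9, V_11, V_13}.
V_8 is neither a parent, child, nor co-parent of V_10, so it does not belong.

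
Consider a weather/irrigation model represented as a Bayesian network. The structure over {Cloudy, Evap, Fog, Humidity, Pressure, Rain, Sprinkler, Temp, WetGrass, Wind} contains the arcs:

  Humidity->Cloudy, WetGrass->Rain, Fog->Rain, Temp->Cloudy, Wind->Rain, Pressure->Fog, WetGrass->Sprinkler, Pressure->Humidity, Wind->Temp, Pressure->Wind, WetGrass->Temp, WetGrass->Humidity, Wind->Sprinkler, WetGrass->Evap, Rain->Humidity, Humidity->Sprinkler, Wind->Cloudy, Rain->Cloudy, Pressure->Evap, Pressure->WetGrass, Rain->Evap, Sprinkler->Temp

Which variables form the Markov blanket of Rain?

{Cloudy, Evap, Fog, Humidity, Pressure, Temp, WetGrass, Wind}

Recall MB(v) = parents ∪ children ∪ spouses, where spouses are the other parents of v's children.
Pa(Rain) = {Fog, WetGrass, Wind}.
Rain's children: Cloudy, Evap, Humidity.
For each child, the remaining parents (spouses of Rain):
  parents(Humidity) \ {Rain} = {Pressure, WetGrass}.
  Cloudy's other parents are Humidity, Temp, Wind.
  Evap's other parents are Pressure, WetGrass.
So the Markov blanket of Rain is {Cloudy, Evap, Fog, Humidity, Pressure, Temp, WetGrass, Wind}.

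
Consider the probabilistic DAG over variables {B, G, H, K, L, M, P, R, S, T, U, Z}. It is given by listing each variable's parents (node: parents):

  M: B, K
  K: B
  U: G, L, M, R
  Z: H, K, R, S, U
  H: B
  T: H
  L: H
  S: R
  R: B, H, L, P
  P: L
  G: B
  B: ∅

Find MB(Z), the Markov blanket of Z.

The Markov blanket of a node is its parents, its children, and the other parents of its children.
Pa(Z) = {H, K, R, S, U}.
Z's children: none.
Z has no children, so there are no co-parents.
Union: {H, K, R, S, U} ∪ {} ∪ {} = {H, K, R, S, U}.

{H, K, R, S, U}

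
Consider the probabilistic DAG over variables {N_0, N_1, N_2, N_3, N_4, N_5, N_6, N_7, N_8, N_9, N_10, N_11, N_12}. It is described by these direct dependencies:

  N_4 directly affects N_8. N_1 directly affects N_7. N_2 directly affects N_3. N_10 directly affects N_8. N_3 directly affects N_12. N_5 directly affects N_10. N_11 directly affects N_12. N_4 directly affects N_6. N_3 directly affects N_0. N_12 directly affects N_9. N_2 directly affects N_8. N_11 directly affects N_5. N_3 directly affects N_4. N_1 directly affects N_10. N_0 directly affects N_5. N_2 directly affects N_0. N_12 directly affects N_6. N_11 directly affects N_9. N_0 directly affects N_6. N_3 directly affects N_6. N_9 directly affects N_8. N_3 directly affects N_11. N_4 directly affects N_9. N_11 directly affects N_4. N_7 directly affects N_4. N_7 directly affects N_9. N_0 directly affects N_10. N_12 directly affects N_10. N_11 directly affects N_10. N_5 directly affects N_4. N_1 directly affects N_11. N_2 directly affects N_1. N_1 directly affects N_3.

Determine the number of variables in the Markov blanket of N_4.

N_4's parents: N_3, N_5, N_7, N_11.
N_4's children: N_6, N_8, N_9.
Parents of each child, excluding N_4:
  parents(N_9) \ {N_4} = {N_7, N_11, N_12}.
  parents(N_8) \ {N_4} = {N_2, N_9, N_10}.
  parents(N_6) \ {N_4} = {N_0, N_3, N_12}.
MB(N_4) = {N_0, N_2, N_3, N_5, N_6, N_7, N_8, N_9, N_10, N_11, N_12}, which has 11 nodes.

11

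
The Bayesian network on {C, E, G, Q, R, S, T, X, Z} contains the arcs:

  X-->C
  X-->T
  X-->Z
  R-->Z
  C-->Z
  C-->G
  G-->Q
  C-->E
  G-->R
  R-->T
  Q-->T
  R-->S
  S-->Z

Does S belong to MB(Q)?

No

Ch(Q) = {T}.
Parents of Q: G.
Parents of each child, excluding Q:
  T's other parents are R, X.
MB(Q) = {G, R, T, X}; S is not in this set.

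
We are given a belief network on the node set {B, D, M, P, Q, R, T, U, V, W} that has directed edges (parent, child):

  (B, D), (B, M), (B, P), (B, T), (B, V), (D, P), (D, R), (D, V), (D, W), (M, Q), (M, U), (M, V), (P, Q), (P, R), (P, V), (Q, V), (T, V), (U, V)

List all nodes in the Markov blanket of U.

U has parent M.
Children of U: V.
Other parents of U's children:
  parents(V) \ {U} = {B, D, M, P, Q, T}.
MB(U) = {B, D, M, P, Q, T, V}.

{B, D, M, P, Q, T, V}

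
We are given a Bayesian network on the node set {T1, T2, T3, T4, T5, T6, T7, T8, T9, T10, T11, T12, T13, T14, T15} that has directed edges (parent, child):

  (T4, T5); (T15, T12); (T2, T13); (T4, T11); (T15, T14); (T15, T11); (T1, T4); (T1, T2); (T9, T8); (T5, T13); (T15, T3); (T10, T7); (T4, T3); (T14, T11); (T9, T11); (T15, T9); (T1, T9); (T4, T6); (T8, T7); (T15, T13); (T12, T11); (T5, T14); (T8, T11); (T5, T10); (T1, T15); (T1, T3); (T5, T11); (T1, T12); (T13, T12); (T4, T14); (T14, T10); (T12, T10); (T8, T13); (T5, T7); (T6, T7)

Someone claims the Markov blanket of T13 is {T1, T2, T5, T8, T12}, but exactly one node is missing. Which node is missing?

T15

A node's Markov blanket = Pa ∪ Ch ∪ (parents of Ch other than the node itself).
Children of T13: T12.
T13's parents: T2, T5, T8, T15.
Parents of each child, excluding T13:
  parents(T12) \ {T13} = {T1, T15}.
MB(T13) = {T1, T2, T5, T8, T12, T15}.
Comparing with the claimed set, T15 is missing.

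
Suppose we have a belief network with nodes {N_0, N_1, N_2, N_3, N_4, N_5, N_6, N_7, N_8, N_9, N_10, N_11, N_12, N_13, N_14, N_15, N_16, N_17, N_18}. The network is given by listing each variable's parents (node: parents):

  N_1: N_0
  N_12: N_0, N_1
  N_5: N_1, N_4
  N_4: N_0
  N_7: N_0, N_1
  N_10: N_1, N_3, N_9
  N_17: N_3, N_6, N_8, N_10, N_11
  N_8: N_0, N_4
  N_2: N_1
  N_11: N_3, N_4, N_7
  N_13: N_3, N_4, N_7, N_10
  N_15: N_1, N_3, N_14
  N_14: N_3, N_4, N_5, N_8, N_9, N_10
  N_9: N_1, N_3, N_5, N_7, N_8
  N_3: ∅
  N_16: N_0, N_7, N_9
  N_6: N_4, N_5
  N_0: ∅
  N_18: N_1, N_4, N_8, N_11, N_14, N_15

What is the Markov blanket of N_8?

{N_0, N_1, N_3, N_4, N_5, N_6, N_7, N_9, N_10, N_11, N_14, N_15, N_17, N_18}

The Markov blanket of a node is its parents, its children, and the other parents of its children.
Parents of N_8: N_0, N_4.
N_8 has children N_9, N_14, N_17, N_18.
For each child, the remaining parents (spouses of N_8):
  parents(N_9) \ {N_8} = {N_1, N_3, N_5, N_7}.
  parents(N_14) \ {N_8} = {N_3, N_4, N_5, N_9, N_10}.
  parents(N_17) \ {N_8} = {N_3, N_6, N_10, N_11}.
  N_18's other parents are N_1, N_4, N_11, N_14, N_15.
Union: {N_0, N_4} ∪ {N_9, N_14, N_17, N_18} ∪ {N_1, N_3, N_4, N_5, N_6, N_7, N_9, N_10, N_11, N_14, N_15} = {N_0, N_1, N_3, N_4, N_5, N_6, N_7, N_9, N_10, N_11, N_14, N_15, N_17, N_18}.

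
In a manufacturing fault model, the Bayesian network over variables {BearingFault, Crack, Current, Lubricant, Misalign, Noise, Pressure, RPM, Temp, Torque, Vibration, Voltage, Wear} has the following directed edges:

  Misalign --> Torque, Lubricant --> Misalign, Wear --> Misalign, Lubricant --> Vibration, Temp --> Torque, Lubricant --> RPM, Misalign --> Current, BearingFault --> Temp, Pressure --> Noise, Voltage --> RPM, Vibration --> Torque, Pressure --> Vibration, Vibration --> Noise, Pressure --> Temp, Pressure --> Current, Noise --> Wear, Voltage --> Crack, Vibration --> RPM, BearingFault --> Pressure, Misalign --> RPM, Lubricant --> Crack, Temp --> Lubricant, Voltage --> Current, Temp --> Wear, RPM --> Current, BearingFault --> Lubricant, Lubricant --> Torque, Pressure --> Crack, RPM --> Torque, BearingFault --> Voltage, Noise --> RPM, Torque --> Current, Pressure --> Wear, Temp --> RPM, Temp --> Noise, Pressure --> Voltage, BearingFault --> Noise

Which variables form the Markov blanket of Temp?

Recall MB(v) = parents ∪ children ∪ spouses, where spouses are the other parents of v's children.
Parents of Temp: BearingFault, Pressure.
Ch(Temp) = {Lubricant, Noise, RPM, Torque, Wear}.
For each child, the remaining parents (spouses of Temp):
  Lubricant's other parent is BearingFault.
  Noise also has parents BearingFault, Pressure, Vibration.
  Wear's other parents are Noise, Pressure.
  RPM also has parents Lubricant, Misalign, Noise, Vibration, Voltage.
  parents(Torque) \ {Temp} = {Lubricant, Misalign, RPM, Vibration}.
So the Markov blanket of Temp is {BearingFault, Lubricant, Misalign, Noise, Pressure, RPM, Torque, Vibration, Voltage, Wear}.

{BearingFault, Lubricant, Misalign, Noise, Pressure, RPM, Torque, Vibration, Voltage, Wear}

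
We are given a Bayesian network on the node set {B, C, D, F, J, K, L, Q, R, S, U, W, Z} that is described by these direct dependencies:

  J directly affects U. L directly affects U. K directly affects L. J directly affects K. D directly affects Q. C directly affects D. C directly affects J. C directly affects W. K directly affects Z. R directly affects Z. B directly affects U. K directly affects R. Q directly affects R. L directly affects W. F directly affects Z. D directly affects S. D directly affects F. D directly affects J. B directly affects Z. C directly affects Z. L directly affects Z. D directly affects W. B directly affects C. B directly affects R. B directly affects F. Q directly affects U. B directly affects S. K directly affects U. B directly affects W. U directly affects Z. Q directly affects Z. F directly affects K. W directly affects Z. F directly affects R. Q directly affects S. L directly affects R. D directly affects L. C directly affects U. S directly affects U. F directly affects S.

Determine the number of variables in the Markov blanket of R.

9

R has parents B, F, K, L, Q.
R's children: Z.
Parents of each child, excluding R:
  Z also has parents B, C, F, K, L, Q, U, W.
MB(R) = {B, C, F, K, L, Q, U, W, Z}, which has 9 nodes.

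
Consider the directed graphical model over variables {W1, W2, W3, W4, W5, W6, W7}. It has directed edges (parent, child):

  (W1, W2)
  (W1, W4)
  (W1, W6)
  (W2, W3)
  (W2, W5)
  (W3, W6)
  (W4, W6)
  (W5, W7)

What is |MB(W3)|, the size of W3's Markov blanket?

Recall MB(v) = parents ∪ children ∪ spouses, where spouses are the other parents of v's children.
W3's parents: W2.
W3 has child W6.
Parents of each child, excluding W3:
  W6: W1, W4
MB(W3) = {W1, W2, W4, W6}, which has 4 nodes.

4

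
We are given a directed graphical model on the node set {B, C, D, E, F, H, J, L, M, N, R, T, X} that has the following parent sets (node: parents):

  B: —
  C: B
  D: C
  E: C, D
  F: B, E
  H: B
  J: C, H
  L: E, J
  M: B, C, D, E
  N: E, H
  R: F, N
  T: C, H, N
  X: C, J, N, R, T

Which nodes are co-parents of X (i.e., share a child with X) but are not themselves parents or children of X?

{}

X has no children, so it has no co-parents. The set is empty.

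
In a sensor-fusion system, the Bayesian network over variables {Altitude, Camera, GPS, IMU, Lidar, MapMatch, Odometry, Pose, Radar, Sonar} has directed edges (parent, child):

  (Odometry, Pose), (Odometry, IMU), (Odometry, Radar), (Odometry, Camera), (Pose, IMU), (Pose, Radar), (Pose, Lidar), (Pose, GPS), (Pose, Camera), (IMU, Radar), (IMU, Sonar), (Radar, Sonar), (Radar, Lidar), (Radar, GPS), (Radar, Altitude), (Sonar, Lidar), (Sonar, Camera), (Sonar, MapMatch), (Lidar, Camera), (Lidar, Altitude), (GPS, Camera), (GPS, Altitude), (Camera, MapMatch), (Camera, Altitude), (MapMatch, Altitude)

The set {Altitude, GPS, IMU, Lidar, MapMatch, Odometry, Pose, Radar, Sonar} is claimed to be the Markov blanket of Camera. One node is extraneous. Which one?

IMU

By definition, MB(Camera) is built from Camera's parents, Camera's children, and the co-parents of Camera.
Children of Camera: Altitude, MapMatch.
Camera has parents GPS, Lidar, Odometry, Pose, Sonar.
Other parents of Camera's children:
  MapMatch: Sonar
  Altitude: GPS, Lidar, MapMatch, Radar
MB(Camera) = {Altitude, GPS, Lidar, MapMatch, Odometry, Pose, Radar, Sonar}.
IMU is neither a parent, child, nor co-parent of Camera, so it does not belong.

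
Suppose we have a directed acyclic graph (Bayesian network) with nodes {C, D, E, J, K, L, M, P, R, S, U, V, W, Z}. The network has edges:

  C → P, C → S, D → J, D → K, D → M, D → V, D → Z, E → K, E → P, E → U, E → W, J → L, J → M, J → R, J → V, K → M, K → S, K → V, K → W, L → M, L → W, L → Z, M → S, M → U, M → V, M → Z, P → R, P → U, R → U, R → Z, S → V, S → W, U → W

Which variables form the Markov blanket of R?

{D, E, J, L, M, P, U, Z}

R's parents: J, P.
R's children: U, Z.
For each child, the remaining parents (spouses of R):
  U: E, M, P
  Z: D, L, M
So the Markov blanket of R is {D, E, J, L, M, P, U, Z}.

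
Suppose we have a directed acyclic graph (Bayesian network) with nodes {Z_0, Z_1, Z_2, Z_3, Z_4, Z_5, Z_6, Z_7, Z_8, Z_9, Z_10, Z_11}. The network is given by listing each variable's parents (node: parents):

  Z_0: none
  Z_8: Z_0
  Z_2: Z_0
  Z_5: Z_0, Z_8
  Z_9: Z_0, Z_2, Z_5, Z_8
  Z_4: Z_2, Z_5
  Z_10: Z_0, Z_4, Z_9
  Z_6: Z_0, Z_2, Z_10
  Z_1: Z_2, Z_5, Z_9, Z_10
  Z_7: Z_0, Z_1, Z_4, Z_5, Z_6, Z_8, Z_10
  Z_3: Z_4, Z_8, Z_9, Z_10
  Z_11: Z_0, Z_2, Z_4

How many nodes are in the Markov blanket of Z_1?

Z_1's children: Z_7.
Z_1 has parents Z_2, Z_5, Z_9, Z_10.
Parents of each child, excluding Z_1:
  Z_7: Z_0, Z_4, Z_5, Z_6, Z_8, Z_10
MB(Z_1) = {Z_0, Z_2, Z_4, Z_5, Z_6, Z_7, Z_8, Z_9, Z_10}, which has 9 nodes.

9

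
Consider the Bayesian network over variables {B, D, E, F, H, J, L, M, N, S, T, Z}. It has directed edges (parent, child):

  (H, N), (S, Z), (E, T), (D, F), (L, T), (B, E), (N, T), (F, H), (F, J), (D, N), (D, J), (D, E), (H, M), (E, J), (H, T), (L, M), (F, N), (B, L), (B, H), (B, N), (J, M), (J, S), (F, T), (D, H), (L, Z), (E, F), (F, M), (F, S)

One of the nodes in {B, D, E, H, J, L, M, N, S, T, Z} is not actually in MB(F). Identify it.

Z

Recall MB(v) = parents ∪ children ∪ spouses, where spouses are the other parents of v's children.
Pa(F) = {D, E}.
F's children: H, J, M, N, S, T.
Parents of each child, excluding F:
  H's other parents are B, D.
  J also has parents D, E.
  M also has parents H, J, L.
  parents(N) \ {F} = {B, D, H}.
  S's other parent is J.
  T also has parents E, H, L, N.
MB(F) = {B, D, E, H, J, L, M, N, S, T}.
Z is neither a parent, child, nor co-parent of F, so it does not belong.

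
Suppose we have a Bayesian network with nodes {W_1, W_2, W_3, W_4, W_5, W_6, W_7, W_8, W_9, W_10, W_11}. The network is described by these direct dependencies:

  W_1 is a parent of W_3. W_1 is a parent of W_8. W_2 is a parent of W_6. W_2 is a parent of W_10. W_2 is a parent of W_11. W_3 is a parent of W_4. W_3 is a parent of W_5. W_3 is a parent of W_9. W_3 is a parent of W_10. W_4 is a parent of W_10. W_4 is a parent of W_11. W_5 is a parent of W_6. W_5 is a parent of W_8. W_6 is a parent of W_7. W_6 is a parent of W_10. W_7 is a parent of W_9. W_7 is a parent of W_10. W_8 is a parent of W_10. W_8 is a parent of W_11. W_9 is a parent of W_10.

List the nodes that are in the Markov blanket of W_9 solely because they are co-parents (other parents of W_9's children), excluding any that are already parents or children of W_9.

Children of W_9: W_10.
  W_10 also has parents W_2, W_3, W_4, W_6, W_7, W_8.
Excluding nodes already adjacent to W_9 (W_3, W_7, W_10), the co-parent-only contribution is {W_2, W_4, W_6, W_8}.

{W_2, W_4, W_6, W_8}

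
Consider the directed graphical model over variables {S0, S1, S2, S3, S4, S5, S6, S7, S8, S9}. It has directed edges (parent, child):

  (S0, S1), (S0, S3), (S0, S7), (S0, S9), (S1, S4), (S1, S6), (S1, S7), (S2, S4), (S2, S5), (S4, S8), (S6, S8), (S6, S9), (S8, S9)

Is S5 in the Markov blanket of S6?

No

Parents of S6: S1.
S6 has children S8, S9.
For each child, the remaining parents (spouses of S6):
  S8: S4
  S9: S0, S8
MB(S6) = {S0, S1, S4, S8, S9}; S5 is not in this set.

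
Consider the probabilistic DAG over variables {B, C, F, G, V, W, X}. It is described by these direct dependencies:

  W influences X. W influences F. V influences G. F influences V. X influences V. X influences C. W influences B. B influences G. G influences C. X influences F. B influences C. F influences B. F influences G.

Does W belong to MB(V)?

No

A node's Markov blanket = Pa ∪ Ch ∪ (parents of Ch other than the node itself).
Ch(V) = {G}.
V's parents: F, X.
Co-parents of V (other parents of its children):
  G's other parents are B, F.
MB(V) = {B, F, G, X}; W is not in this set.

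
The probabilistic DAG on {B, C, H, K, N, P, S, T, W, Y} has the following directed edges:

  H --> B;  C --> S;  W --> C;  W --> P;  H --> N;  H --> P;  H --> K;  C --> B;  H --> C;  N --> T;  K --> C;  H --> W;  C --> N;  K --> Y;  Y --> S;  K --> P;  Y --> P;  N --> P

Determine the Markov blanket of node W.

By definition, MB(W) is built from W's parents, W's children, and the co-parents of W.
W's children: C, P.
W has parent H.
For each child, the remaining parents (spouses of W):
  C also has parents H, K.
  P also has parents H, K, N, Y.
MB(W) = {C, H, K, N, P, Y}.

{C, H, K, N, P, Y}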